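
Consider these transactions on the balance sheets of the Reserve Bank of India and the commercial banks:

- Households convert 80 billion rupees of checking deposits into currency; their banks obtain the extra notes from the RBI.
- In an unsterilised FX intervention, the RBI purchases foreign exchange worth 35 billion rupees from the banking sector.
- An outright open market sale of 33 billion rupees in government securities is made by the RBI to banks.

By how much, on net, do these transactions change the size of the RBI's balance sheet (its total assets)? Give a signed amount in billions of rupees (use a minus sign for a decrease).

Currency withdrawal 80 billion rupees: only the composition of liabilities changes → 0.
FX purchase 35 billion rupees: an RBI asset is acquired → +35B.
OMO sale (to banks) 33 billion rupees: an RBI asset is shed → −33B.
Net: 0 + 35 − 33 = +2 billion.

+2 billion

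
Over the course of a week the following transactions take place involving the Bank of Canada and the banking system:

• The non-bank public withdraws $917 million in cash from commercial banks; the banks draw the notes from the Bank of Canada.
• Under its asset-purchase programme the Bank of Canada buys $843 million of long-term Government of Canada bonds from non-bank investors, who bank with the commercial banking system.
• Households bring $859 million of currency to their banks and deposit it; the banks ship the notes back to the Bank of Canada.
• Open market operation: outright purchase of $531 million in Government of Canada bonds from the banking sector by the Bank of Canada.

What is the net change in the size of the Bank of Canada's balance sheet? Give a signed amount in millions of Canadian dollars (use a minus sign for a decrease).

+$1374 million

Bank of Canada balance sheet:
  Assets:      Securities +$1374M
  Liabilities: Bank reserves +$1316M, Currency in circulation +$58M
Commercial banking system:
  Assets:      Reserves at CB +$1316M, Securities −$531M
  Liabilities: Checkable deposits +$785M
Change in total Bank of Canada assets = +$1374 million.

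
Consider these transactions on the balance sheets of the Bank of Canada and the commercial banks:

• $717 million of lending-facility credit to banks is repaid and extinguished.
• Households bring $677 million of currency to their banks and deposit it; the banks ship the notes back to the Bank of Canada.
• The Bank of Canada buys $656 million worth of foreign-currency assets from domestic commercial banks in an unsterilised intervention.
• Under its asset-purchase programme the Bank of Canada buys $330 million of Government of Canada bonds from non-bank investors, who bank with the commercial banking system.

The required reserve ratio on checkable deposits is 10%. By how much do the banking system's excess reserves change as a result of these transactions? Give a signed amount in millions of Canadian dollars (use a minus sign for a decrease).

Discount-window repayment $717 million: reserves −$717M, deposits 0.
Currency deposit $677 million: reserves +$677M, deposits +$677M.
FX purchase $656 million: reserves +$656M, deposits 0.
Asset purchase (from non-banks) $330 million: reserves +$330M, deposits +$330M.
Totals: Δreserves = +$946M, Δdeposits = +$1007M.
Δrequired reserves = 10% × +$1007M = +$100.7M.
Δexcess reserves = Δreserves − Δrequired = +$946M − (+$100.7M) = +$845.3 million.

+$845.3 million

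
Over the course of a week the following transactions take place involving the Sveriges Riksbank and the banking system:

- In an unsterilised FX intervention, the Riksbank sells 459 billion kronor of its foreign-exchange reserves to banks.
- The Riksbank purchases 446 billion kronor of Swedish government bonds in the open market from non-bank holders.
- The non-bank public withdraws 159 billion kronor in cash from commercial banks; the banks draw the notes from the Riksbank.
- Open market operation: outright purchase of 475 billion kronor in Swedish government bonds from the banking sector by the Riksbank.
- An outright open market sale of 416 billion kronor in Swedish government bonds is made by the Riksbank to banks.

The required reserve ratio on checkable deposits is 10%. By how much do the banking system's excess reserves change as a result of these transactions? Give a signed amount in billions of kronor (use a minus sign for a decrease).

-141.7 billion

FX sale 459 billion kronor: reserves −459B, deposits 0.
Asset purchase (from non-banks) 446 billion kronor: reserves +446B, deposits +446B.
Currency withdrawal 159 billion kronor: reserves −159B, deposits −159B.
OMO purchase (from banks) 475 billion kronor: reserves +475B, deposits 0.
OMO sale (to banks) 416 billion kronor: reserves −416B, deposits 0.
Totals: Δreserves = −113B, Δdeposits = +287B.
Δrequired reserves = 10% × +287B = +28.7B.
Δexcess reserves = Δreserves − Δrequired = −113B − (+28.7B) = -141.7 billion.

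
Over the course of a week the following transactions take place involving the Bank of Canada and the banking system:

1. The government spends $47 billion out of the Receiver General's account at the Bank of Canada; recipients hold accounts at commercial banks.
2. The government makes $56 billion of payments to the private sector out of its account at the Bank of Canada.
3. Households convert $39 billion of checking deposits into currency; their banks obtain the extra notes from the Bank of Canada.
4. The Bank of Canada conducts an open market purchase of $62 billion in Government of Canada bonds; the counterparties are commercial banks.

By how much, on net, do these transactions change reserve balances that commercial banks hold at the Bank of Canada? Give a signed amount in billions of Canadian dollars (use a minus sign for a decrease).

Government spending $47 billion: government payments flow into bank reserve accounts → +$47B.
Government spending $56 billion: government payments flow into bank reserve accounts → +$56B.
Currency withdrawal $39 billion: banks swap reserves for currency → −$39B.
OMO purchase (from banks) $62 billion: the Bank of Canada pays by crediting reserve accounts → +$62B.
Net: 47 + 56 − 39 + 62 = +$126 billion.

+$126 billion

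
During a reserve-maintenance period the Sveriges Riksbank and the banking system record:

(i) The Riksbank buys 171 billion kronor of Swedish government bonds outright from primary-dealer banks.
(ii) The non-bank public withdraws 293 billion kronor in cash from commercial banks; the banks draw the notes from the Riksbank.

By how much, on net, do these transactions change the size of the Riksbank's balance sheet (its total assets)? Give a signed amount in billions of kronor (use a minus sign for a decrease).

+171 billion

OMO purchase (from banks) 171 billion kronor: a Riksbank asset is acquired → +171B.
Currency withdrawal 293 billion kronor: only the composition of liabilities changes → 0.
Net: 171 + 0 = +171 billion.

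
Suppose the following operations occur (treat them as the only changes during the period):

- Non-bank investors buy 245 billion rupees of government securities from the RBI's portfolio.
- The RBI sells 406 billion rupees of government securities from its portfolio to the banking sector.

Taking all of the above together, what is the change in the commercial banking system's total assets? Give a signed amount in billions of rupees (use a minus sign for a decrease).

-245 billion

Asset sale (to non-banks) 245 billion rupees: bank balance sheets shrink → −245B.
OMO sale (to banks) 406 billion rupees: just an asset swap on bank balance sheets → 0.
Net: −245 + 0 = -245 billion.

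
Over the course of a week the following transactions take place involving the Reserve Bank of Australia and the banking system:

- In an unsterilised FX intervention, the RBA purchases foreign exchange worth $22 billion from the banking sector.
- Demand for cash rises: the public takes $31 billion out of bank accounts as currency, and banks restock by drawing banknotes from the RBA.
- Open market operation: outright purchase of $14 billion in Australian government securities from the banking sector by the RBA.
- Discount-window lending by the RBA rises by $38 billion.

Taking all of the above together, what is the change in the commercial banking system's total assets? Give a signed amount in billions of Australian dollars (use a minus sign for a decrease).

+$7 billion

RBA balance sheet:
  Assets:      Securities +$14B, Loans to banks +$38B, Foreign assets +$22B
  Liabilities: Bank reserves +$43B, Currency in circulation +$31B
Commercial banking system:
  Assets:      Reserves at CB +$43B, Securities −$14B, Foreign assets −$22B
  Liabilities: Checkable deposits −$31B, Borrowings from CB +$38B
Change in total bank assets = +$7 billion.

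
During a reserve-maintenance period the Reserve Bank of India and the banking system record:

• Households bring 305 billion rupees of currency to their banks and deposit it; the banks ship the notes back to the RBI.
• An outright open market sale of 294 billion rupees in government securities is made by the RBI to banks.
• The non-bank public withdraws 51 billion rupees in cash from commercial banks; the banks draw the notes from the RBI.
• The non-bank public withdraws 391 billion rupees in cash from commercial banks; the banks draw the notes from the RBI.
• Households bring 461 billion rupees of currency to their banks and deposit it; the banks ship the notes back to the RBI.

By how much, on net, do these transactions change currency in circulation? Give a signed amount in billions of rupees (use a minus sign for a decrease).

Currency deposit 305 billion rupees: notes return to the central bank → −305B.
OMO sale (to banks) 294 billion rupees: no currency enters or leaves circulation → 0.
Currency withdrawal 51 billion rupees: notes leave the central bank → +51B.
Currency withdrawal 391 billion rupees: notes leave the central bank → +391B.
Currency deposit 461 billion rupees: notes return to the central bank → −461B.
Net: −305 + 0 + 51 + 391 − 461 = -324 billion.

-324 billion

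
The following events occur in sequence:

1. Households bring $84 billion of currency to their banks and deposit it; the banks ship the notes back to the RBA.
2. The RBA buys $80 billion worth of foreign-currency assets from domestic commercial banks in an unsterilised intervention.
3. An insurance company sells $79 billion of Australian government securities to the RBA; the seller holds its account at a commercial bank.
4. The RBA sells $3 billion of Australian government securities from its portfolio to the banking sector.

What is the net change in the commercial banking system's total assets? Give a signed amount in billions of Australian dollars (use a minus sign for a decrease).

+$163 billion

RBA balance sheet:
  Assets:      Securities +$76B, Foreign assets +$80B
  Liabilities: Bank reserves +$240B, Currency in circulation −$84B
Commercial banking system:
  Assets:      Reserves at CB +$240B, Securities +$3B, Foreign assets −$80B
  Liabilities: Checkable deposits +$163B
Change in total bank assets = +$163 billion.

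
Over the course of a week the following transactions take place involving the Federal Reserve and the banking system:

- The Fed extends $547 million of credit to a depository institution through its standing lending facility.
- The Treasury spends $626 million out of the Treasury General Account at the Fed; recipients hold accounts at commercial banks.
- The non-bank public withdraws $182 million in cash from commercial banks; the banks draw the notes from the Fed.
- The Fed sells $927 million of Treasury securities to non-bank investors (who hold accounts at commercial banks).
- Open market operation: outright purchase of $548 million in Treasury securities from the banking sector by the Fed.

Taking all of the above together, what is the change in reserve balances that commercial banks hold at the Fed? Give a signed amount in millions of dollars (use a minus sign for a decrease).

+$612 million

Fed balance sheet:
  Assets:      Securities −$379M, Loans to banks +$547M
  Liabilities: Bank reserves +$612M, Currency in circulation +$182M, Government deposits −$626M
Commercial banking system:
  Assets:      Reserves at CB +$612M, Securities −$548M
  Liabilities: Checkable deposits −$483M, Borrowings from CB +$547M
So the change in reserve balances that commercial banks hold at the Fed is +$612 million.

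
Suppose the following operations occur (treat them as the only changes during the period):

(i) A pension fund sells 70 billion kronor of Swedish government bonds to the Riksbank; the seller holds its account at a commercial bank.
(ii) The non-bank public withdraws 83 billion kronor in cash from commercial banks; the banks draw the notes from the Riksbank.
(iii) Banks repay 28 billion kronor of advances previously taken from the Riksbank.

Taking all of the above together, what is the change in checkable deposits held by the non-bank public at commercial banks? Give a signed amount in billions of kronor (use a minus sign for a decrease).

Riksbank balance sheet:
  Assets:      Securities +70B, Loans to banks −28B
  Liabilities: Bank reserves −41B, Currency in circulation +83B
Commercial banking system:
  Assets:      Reserves at CB −41B
  Liabilities: Checkable deposits −13B, Borrowings from CB −28B
So the change in checkable deposits held by the non-bank public at commercial banks is -13 billion.

-13 billion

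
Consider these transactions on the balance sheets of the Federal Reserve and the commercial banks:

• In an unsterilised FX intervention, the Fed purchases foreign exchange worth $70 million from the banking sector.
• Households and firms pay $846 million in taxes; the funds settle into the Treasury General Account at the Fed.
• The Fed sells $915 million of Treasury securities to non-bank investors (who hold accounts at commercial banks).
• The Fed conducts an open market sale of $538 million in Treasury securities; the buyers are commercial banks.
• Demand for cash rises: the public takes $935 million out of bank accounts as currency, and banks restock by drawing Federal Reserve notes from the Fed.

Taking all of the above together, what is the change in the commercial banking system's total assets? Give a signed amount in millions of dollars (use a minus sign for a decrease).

-$2696 million

FX purchase $70 million: just an asset swap on bank balance sheets → 0.
Government account inflow $846 million: bank balance sheets shrink → −$846M.
Asset sale (to non-banks) $915 million: bank balance sheets shrink → −$915M.
OMO sale (to banks) $538 million: just an asset swap on bank balance sheets → 0.
Currency withdrawal $935 million: bank balance sheets shrink → −$935M.
Net: 0 − 846 − 915 + 0 − 935 = -$2696 million.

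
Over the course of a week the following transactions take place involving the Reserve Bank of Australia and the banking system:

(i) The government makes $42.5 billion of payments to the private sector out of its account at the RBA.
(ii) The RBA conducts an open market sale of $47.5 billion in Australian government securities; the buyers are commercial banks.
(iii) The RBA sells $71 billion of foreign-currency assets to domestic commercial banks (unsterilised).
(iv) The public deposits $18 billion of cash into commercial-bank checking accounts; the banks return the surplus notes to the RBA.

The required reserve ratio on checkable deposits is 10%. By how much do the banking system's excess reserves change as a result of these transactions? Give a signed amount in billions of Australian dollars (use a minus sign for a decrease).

-$64.05 billion

Government spending $42.5 billion: reserves +$42.5B, deposits +$42.5B.
OMO sale (to banks) $47.5 billion: reserves −$47.5B, deposits 0.
FX sale $71 billion: reserves −$71B, deposits 0.
Currency deposit $18 billion: reserves +$18B, deposits +$18B.
Totals: Δreserves = −$58B, Δdeposits = +$60.5B.
Δrequired reserves = 10% × +$60.5B = +$6.05B.
Δexcess reserves = Δreserves − Δrequired = −$58B − (+$6.05B) = -$64.05 billion.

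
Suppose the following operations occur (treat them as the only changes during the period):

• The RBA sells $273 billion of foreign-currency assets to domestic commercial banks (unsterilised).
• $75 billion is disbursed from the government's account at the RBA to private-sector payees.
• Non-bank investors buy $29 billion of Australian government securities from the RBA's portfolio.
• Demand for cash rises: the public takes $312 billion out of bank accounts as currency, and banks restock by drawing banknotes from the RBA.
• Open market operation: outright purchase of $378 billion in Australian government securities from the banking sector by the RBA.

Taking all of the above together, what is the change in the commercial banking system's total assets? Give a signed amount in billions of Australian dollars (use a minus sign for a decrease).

-$266 billion

FX sale $273 billion: just an asset swap on bank balance sheets → 0.
Government spending $75 billion: bank balance sheets expand → +$75B.
Asset sale (to non-banks) $29 billion: bank balance sheets shrink → −$29B.
Currency withdrawal $312 billion: bank balance sheets shrink → −$312B.
OMO purchase (from banks) $378 billion: just an asset swap on bank balance sheets → 0.
Net: 0 + 75 − 29 − 312 + 0 = -$266 billion.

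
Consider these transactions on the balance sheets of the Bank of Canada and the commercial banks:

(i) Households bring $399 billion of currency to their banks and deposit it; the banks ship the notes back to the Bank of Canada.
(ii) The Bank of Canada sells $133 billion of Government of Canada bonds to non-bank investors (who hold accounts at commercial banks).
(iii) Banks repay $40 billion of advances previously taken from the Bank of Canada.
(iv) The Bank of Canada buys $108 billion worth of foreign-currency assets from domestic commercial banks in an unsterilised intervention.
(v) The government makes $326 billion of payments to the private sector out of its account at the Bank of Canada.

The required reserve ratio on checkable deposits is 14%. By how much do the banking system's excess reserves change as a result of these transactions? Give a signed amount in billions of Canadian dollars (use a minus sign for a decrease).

+$577.12 billion

Currency deposit $399 billion: reserves +$399B, deposits +$399B.
Asset sale (to non-banks) $133 billion: reserves −$133B, deposits −$133B.
Discount-window repayment $40 billion: reserves −$40B, deposits 0.
FX purchase $108 billion: reserves +$108B, deposits 0.
Government spending $326 billion: reserves +$326B, deposits +$326B.
Totals: Δreserves = +$660B, Δdeposits = +$592B.
Δrequired reserves = 14% × +$592B = +$82.88B.
Δexcess reserves = Δreserves − Δrequired = +$660B − (+$82.88B) = +$577.12 billion.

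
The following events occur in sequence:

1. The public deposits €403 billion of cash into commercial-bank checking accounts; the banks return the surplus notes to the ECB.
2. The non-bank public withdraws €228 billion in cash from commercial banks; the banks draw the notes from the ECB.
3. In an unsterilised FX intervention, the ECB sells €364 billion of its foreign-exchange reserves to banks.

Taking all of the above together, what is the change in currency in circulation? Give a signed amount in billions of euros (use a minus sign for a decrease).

ECB balance sheet:
  Assets:      Foreign assets −€364B
  Liabilities: Bank reserves −€189B, Currency in circulation −€175B
So the change in currency in circulation is -€175 billion.

-€175 billion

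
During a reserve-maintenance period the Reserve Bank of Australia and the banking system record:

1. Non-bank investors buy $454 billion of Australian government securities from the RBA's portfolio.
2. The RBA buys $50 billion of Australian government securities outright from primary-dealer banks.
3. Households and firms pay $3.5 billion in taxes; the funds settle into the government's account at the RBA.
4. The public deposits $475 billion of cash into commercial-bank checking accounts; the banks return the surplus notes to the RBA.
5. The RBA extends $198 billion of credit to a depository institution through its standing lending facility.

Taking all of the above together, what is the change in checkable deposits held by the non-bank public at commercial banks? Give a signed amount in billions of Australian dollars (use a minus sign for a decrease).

+$17.5 billion

RBA balance sheet:
  Assets:      Securities −$404B, Loans to banks +$198B
  Liabilities: Bank reserves +$265.5B, Currency in circulation −$475B, Government deposits +$3.5B
Commercial banking system:
  Assets:      Reserves at CB +$265.5B, Securities −$50B
  Liabilities: Checkable deposits +$17.5B, Borrowings from CB +$198B
So the change in checkable deposits held by the non-bank public at commercial banks is +$17.5 billion.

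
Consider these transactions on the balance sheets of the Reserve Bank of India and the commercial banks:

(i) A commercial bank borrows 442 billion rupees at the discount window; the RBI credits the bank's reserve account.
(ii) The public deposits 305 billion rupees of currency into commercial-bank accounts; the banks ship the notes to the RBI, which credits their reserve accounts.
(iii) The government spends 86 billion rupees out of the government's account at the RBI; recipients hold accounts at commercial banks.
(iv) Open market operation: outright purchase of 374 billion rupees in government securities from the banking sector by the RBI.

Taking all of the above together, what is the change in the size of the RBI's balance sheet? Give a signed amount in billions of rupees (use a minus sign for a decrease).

+816 billion

Discount-window loan 442 billion rupees: an RBI asset is acquired → +442B.
Currency deposit 305 billion rupees: only the composition of liabilities changes → 0.
Government spending 86 billion rupees: only the composition of liabilities changes → 0.
OMO purchase (from banks) 374 billion rupees: an RBI asset is acquired → +374B.
Net: 442 + 0 + 0 + 374 = +816 billion.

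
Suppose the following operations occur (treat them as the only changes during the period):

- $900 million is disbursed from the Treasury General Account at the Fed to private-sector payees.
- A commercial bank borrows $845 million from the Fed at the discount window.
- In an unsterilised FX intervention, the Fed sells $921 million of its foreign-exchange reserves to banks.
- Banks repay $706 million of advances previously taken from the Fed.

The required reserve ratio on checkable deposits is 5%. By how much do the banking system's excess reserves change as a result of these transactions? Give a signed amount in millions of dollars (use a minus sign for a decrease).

+$73 million

Government spending $900 million: reserves +$900M, deposits +$900M.
Discount-window loan $845 million: reserves +$845M, deposits 0.
FX sale $921 million: reserves −$921M, deposits 0.
Discount-window repayment $706 million: reserves −$706M, deposits 0.
Totals: Δreserves = +$118M, Δdeposits = +$900M.
Δrequired reserves = 5% × +$900M = +$45M.
Δexcess reserves = Δreserves − Δrequired = +$118M − (+$45M) = +$73 million.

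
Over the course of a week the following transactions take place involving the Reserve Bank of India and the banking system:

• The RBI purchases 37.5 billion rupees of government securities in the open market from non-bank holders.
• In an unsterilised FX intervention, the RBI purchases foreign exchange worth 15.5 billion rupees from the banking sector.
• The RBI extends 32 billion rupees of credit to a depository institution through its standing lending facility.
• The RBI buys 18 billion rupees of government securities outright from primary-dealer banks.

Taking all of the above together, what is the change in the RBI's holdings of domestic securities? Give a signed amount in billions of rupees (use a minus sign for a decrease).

+55.5 billion

Asset purchase (from non-banks) 37.5 billion rupees: securities added to the RBI's portfolio → +37.5B.
FX purchase 15.5 billion rupees: the RBI's securities portfolio is untouched → 0.
Discount-window loan 32 billion rupees: the RBI's securities portfolio is untouched → 0.
OMO purchase (from banks) 18 billion rupees: securities added to the RBI's portfolio → +18B.
Net: 37.5 + 0 + 0 + 18 = +55.5 billion.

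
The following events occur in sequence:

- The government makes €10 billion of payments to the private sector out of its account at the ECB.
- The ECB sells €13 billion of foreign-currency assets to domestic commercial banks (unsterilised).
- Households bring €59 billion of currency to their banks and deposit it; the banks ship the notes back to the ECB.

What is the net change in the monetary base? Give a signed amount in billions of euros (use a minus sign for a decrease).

-€3 billion

Government spending €10 billion: a non-base liability converts back to reserves → +€10B.
FX sale €13 billion: ECB balance sheet contracts → −€13B.
Currency deposit €59 billion: just a shift between currency and reserves — both are base money → 0.
Net: 10 − 13 + 0 = -€3 billion.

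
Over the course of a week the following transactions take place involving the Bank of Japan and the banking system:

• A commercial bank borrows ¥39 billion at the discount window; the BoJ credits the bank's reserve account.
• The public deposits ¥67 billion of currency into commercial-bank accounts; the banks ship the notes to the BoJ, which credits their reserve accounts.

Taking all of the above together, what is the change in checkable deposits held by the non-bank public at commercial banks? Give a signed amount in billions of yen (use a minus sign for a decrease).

+¥67 billion

Discount-window loan ¥39 billion: the counterparty is a bank, so public deposits are unchanged → 0.
Currency deposit ¥67 billion: non-bank counterparties' bank balances rise → +¥67B.
Net: 0 + 67 = +¥67 billion.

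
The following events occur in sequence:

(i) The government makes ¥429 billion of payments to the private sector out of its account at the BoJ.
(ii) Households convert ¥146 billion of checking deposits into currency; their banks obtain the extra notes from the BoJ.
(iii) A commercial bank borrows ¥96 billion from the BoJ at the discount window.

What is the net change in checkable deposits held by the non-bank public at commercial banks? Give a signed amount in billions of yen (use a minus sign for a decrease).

+¥283 billion

BoJ balance sheet:
  Assets:      Loans to banks +¥96B
  Liabilities: Bank reserves +¥379B, Currency in circulation +¥146B, Government deposits −¥429B
Commercial banking system:
  Assets:      Reserves at CB +¥379B
  Liabilities: Checkable deposits +¥283B, Borrowings from CB +¥96B
So the change in checkable deposits held by the non-bank public at commercial banks is +¥283 billion.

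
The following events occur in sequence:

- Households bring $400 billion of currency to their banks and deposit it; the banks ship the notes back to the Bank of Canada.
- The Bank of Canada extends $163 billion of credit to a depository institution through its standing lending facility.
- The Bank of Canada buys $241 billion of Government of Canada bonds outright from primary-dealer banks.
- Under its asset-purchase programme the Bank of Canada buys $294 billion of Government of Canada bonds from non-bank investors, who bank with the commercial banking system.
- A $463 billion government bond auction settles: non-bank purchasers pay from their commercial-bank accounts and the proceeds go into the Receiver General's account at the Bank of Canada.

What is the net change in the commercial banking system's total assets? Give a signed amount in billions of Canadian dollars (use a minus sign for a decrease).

+$394 billion

Bank of Canada balance sheet:
  Assets:      Securities +$535B, Loans to banks +$163B
  Liabilities: Bank reserves +$635B, Currency in circulation −$400B, Government deposits +$463B
Commercial banking system:
  Assets:      Reserves at CB +$635B, Securities −$241B
  Liabilities: Checkable deposits +$231B, Borrowings from CB +$163B
Change in total bank assets = +$394 billion.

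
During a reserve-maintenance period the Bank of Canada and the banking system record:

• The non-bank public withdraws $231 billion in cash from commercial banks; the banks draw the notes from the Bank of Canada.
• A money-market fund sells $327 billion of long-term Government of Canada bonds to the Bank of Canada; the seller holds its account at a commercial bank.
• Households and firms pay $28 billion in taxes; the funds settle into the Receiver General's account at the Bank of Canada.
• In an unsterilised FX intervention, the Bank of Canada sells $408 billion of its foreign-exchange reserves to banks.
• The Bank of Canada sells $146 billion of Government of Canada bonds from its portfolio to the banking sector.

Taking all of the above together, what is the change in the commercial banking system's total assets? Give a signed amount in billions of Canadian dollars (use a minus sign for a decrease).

+$68 billion

Bank of Canada balance sheet:
  Assets:      Securities +$181B, Foreign assets −$408B
  Liabilities: Bank reserves −$486B, Currency in circulation +$231B, Government deposits +$28B
Commercial banking system:
  Assets:      Reserves at CB −$486B, Securities +$146B, Foreign assets +$408B
  Liabilities: Checkable deposits +$68B
Change in total bank assets = +$68 billion.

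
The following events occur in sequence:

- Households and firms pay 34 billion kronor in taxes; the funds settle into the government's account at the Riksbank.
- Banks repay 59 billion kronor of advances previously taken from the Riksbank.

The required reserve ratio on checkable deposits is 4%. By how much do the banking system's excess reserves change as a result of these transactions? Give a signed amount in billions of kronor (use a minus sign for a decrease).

-91.64 billion

Government account inflow 34 billion kronor: reserves −34B, deposits −34B.
Discount-window repayment 59 billion kronor: reserves −59B, deposits 0.
Totals: Δreserves = −93B, Δdeposits = −34B.
Δrequired reserves = 4% × −34B = −1.36B.
Δexcess reserves = Δreserves − Δrequired = −93B − (−1.36B) = -91.64 billion.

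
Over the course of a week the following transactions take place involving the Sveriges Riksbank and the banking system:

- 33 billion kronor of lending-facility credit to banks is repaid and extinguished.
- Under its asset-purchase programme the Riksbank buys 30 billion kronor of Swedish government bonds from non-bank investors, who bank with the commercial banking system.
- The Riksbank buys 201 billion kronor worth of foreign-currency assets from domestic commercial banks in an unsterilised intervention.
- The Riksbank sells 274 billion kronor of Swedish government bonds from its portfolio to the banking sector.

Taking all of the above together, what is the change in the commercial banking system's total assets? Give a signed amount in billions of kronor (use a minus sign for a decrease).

-3 billion

Discount-window repayment 33 billion kronor: bank balance sheets shrink → −33B.
Asset purchase (from non-banks) 30 billion kronor: bank balance sheets expand → +30B.
FX purchase 201 billion kronor: just an asset swap on bank balance sheets → 0.
OMO sale (to banks) 274 billion kronor: just an asset swap on bank balance sheets → 0.
Net: −33 + 30 + 0 + 0 = -3 billion.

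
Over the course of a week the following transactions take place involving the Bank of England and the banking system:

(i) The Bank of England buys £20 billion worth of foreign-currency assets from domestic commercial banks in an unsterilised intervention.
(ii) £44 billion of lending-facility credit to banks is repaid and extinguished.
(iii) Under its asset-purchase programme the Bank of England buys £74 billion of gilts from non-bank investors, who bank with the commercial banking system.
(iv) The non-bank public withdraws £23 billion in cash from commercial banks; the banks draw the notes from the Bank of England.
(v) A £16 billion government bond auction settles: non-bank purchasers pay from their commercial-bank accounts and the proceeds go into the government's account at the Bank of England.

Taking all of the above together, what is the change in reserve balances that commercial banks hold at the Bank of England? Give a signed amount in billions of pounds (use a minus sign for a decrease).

+£11 billion

Bank of England balance sheet:
  Assets:      Securities +£74B, Loans to banks −£44B, Foreign assets +£20B
  Liabilities: Bank reserves +£11B, Currency in circulation +£23B, Government deposits +£16B
Commercial banking system:
  Assets:      Reserves at CB +£11B, Foreign assets −£20B
  Liabilities: Checkable deposits +£35B, Borrowings from CB −£44B
So the change in reserve balances that commercial banks hold at the Bank of England is +£11 billion.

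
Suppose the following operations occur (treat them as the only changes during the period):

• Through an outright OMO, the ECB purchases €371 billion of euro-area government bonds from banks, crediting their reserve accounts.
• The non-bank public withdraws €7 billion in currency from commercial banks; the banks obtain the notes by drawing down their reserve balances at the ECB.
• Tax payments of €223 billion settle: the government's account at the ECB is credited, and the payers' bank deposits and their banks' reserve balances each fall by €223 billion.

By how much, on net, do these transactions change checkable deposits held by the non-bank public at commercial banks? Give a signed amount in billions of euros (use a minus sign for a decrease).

OMO purchase (from banks) €371 billion: the counterparty is a bank, so public deposits are unchanged → 0.
Currency withdrawal €7 billion: non-bank counterparties' bank balances fall → −€7B.
Government account inflow €223 billion: non-bank counterparties' bank balances fall → −€223B.
Net: 0 − 7 − 223 = -€230 billion.

-€230 billion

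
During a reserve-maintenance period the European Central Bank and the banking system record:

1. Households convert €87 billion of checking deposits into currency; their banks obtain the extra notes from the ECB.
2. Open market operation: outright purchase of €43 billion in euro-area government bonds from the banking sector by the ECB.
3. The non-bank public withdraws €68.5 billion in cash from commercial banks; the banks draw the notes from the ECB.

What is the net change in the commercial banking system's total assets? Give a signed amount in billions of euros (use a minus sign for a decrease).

Currency withdrawal €87 billion: bank balance sheets shrink → −€87B.
OMO purchase (from banks) €43 billion: just an asset swap on bank balance sheets → 0.
Currency withdrawal €68.5 billion: bank balance sheets shrink → −€68.5B.
Net: −87 + 0 − 68.5 = -€155.5 billion.

-€155.5 billion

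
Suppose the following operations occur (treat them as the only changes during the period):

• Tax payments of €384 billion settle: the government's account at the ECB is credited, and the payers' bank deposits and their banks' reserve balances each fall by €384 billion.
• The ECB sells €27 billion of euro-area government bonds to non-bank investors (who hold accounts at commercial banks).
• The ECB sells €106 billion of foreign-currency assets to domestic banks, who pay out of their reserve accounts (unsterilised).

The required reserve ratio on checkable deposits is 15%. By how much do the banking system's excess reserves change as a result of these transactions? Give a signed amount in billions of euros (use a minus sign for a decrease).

-€455.35 billion

Government account inflow €384 billion: reserves −€384B, deposits −€384B.
Asset sale (to non-banks) €27 billion: reserves −€27B, deposits −€27B.
FX sale €106 billion: reserves −€106B, deposits 0.
Totals: Δreserves = −€517B, Δdeposits = −€411B.
Δrequired reserves = 15% × −€411B = −€61.65B.
Δexcess reserves = Δreserves − Δrequired = −€517B − (−€61.65B) = -€455.35 billion.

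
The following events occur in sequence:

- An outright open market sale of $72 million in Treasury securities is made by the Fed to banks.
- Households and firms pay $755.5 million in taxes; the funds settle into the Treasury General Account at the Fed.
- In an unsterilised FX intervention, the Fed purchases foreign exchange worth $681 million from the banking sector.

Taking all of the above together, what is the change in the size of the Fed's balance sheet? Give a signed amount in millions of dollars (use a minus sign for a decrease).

OMO sale (to banks) $72 million: a Fed asset is shed → −$72M.
Government account inflow $755.5 million: only the composition of liabilities changes → 0.
FX purchase $681 million: a Fed asset is acquired → +$681M.
Net: −72 + 0 + 681 = +$609 million.

+$609 million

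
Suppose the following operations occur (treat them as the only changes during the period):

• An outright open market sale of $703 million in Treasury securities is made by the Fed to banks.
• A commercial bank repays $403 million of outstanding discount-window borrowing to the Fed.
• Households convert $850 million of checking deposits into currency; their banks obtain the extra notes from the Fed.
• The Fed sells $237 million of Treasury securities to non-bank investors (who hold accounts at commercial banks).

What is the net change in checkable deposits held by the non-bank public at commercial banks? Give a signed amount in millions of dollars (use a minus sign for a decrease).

-$1087 million

OMO sale (to banks) $703 million: the counterparty is a bank, so public deposits are unchanged → 0.
Discount-window repayment $403 million: the counterparty is a bank, so public deposits are unchanged → 0.
Currency withdrawal $850 million: non-bank counterparties' bank balances fall → −$850M.
Asset sale (to non-banks) $237 million: non-bank counterparties' bank balances fall → −$237M.
Net: 0 + 0 − 850 − 237 = -$1087 million.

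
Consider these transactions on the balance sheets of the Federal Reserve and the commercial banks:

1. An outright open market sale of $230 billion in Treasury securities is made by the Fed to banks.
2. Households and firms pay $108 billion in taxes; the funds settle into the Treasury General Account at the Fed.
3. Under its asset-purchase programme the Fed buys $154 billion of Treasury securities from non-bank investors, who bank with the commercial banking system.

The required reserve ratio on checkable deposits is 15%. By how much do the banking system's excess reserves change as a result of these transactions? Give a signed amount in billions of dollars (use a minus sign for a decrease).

OMO sale (to banks) $230 billion: reserves −$230B, deposits 0.
Government account inflow $108 billion: reserves −$108B, deposits −$108B.
Asset purchase (from non-banks) $154 billion: reserves +$154B, deposits +$154B.
Totals: Δreserves = −$184B, Δdeposits = +$46B.
Δrequired reserves = 15% × +$46B = +$6.9B.
Δexcess reserves = Δreserves − Δrequired = −$184B − (+$6.9B) = -$190.9 billion.

-$190.9 billion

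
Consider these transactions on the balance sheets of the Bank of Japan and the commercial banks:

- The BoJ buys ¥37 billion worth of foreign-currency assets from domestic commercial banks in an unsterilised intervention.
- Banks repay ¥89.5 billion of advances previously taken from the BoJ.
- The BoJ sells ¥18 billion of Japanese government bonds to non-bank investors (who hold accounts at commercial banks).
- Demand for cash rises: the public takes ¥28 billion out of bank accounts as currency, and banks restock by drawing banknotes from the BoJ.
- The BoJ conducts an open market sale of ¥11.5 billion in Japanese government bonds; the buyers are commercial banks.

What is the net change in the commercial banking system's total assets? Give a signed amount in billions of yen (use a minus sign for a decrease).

-¥135.5 billion

FX purchase ¥37 billion: just an asset swap on bank balance sheets → 0.
Discount-window repayment ¥89.5 billion: bank balance sheets shrink → −¥89.5B.
Asset sale (to non-banks) ¥18 billion: bank balance sheets shrink → −¥18B.
Currency withdrawal ¥28 billion: bank balance sheets shrink → −¥28B.
OMO sale (to banks) ¥11.5 billion: just an asset swap on bank balance sheets → 0.
Net: 0 − 89.5 − 18 − 28 + 0 = -¥135.5 billion.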